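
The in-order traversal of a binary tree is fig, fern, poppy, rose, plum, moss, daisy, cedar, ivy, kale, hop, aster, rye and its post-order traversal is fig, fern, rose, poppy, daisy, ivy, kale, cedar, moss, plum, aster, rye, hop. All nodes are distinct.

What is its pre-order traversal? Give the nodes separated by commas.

The last element of post-order is the root; it splits in-order into left and right subtrees.
Root hop: left subtree has 10 nodes {fig, fern, poppy, rose, plum, moss, daisy, cedar, ivy, kale}, right has 2 {aster, rye}.
  Root plum: left subtree has 4 nodes {fig, fern, poppy, rose}, right has 5 {moss, daisy, cedar, ivy, kale}.
    Root poppy: left subtree has 2 nodes {fig, fern}, right has 1 {rose}.
      Root fern: left subtree has 1 node {fig}, right has 0 { }.
    Root moss: left subtree has 0 nodes { }, right has 4 {daisy, cedar, ivy, kale}.
      Root cedar: left subtree has 1 node {daisy}, right has 2 {ivy, kale}.
        Root kale: left subtree has 1 node {ivy}, right has 0 { }.
  Root rye: left subtree has 1 node {aster}, right has 0 { }.

hop, plum, poppy, fern, fig, rose, moss, cedar, daisy, kale, ivy, rye, aster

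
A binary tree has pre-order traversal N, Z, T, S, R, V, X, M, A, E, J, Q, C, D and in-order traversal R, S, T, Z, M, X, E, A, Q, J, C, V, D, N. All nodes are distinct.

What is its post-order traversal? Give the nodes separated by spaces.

The first element of pre-order is the root; it splits in-order into left and right subtrees.
Root N: left subtree has 13 nodes {R, S, T, Z, M, X, E, A, Q, J, C, V, D}, right has 0 { }.
  Root Z: left subtree has 3 nodes {R, S, T}, right has 9 {M, X, E, A, Q, J, C, V, D}.
    Root T: left subtree has 2 nodes {R, S}, right has 0 { }.
      Root S: left subtree has 1 node {R}, right has 0 { }.
    Root V: left subtree has 7 nodes {M, X, E, A, Q, J, C}, right has 1 {D}.
      Root X: left subtree has 1 node {M}, right has 5 {E, A, Q, J, C}.
        Root A: left subtree has 1 node {E}, right has 3 {Q, J, C}.
          Root J: left subtree has 1 node {Q}, right has 1 {C}.

R S T M E Q C J A X D V Z N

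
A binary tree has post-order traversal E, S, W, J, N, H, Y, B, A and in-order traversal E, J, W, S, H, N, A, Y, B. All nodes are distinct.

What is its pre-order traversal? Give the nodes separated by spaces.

The last element of post-order is the root; it splits in-order into left and right subtrees.
Root A: left subtree has 6 nodes {E, J, W, S, H, N}, right has 2 {Y, B}.
  Root H: left subtree has 4 nodes {E, J, W, S}, right has 1 {N}.
    Root J: left subtree has 1 node {E}, right has 2 {W, S}.
      Root W: left subtree has 0 nodes { }, right has 1 {S}.
  Root B: left subtree has 1 node {Y}, right has 0 { }.

A H J E W S N B Y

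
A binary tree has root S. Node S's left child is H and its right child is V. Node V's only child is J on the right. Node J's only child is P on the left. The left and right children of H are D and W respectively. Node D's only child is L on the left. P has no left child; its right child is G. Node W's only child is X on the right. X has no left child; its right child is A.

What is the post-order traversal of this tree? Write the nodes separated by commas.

L, D, A, X, W, H, G, P, J, V, S

Post-order visits the left subtree, then the right subtree, then the node.
At S: go left to H.
  At H: go left to D.
    At D: go left to L.
      L is a leaf — visit L.
    At D: no right child.
    Visit D.
  At H: go right to W.
    At W: no left child.
    At W: go right to X.
      At X: no left child.
      At X: go right to A.
        A is a leaf — visit A.
      Visit X.
    Visit W.
  Visit H.
At S: go right to V.
  At V: no left child.
  At V: go right to J.
    At J: go left to P.
      At P: no left child.
      At P: go right to G.
        G is a leaf — visit G.
      Visit P.
    At J: no right child.
    Visit J.
  Visit V.
Visit S.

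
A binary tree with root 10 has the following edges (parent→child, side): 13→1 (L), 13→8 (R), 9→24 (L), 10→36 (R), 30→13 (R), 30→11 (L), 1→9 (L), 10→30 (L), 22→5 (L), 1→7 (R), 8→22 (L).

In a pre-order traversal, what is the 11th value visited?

5

Pre-order visits the node, then its left subtree, then its right subtree.
Visit 10.
At 10: go left to 30.
  Visit 30.
  At 30: go left to 11.
    11 is a leaf — visit 11.
  At 30: go right to 13.
    Visit 13.
    At 13: go left to 1.
      Visit 1.
      At 1: go left to 9.
        Visit 9.
        At 9: go left to 24.
          24 is a leaf — visit 24.
        At 9: no right child.
      At 1: go right to 7.
        7 is a leaf — visit 7.
    At 13: go right to 8.
      Visit 8.
      At 8: go left to 22.
        Visit 22.
        At 22: go left to 5.
          5 is a leaf — visit 5.
        At 22: no right child.
      At 8: no right child.
At 10: go right to 36.
  36 is a leaf — visit 36.
Full pre-order sequence: 10, 30, 11, 13, 1, 9, 24, 7, 8, 22, 5, 36.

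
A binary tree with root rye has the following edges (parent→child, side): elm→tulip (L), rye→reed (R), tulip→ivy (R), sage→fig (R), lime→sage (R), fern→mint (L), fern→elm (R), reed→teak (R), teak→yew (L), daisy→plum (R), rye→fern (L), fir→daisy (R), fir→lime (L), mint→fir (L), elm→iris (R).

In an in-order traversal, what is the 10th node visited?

ivy

In-order visits the left subtree, then the node, then the right subtree.
At rye: go left to fern.
  At fern: go left to mint.
    At mint: go left to fir.
      At fir: go left to lime.
        At lime: no left child.
        Visit lime.
        At lime: go right to sage.
          At sage: no left child.
          Visit sage.
          At sage: go right to fig.
            fig is a leaf — visit fig.
      Visit fir.
      At fir: go right to daisy.
        At daisy: no left child.
        Visit daisy.
        At daisy: go right to plum.
          plum is a leaf — visit plum.
    Visit mint.
    At mint: no right child.
  Visit fern.
  At fern: go right to elm.
    At elm: go left to tulip.
      At tulip: no left child.
      Visit tulip.
      At tulip: go right to ivy.
        ivy is a leaf — visit ivy.
    Visit elm.
    At elm: go right to iris.
      iris is a leaf — visit iris.
Visit rye.
At rye: go right to reed.
  At reed: no left child.
  Visit reed.
  At reed: go right to teak.
    At teak: go left to yew.
      yew is a leaf — visit yew.
    Visit teak.
    At teak: no right child.
Full in-order sequence: lime, sage, fig, fir, daisy, plum, mint, fern, tulip, ivy, elm, iris, rye, reed, yew, teak.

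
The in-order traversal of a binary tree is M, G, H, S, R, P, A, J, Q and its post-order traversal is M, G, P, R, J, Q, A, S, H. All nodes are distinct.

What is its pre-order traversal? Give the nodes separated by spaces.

H G M S A R P Q J

The last element of post-order is the root; it splits in-order into left and right subtrees.
Root H: left subtree has 2 nodes {M, G}, right has 6 {S, R, P, A, J, Q}.
  Root G: left subtree has 1 node {M}, right has 0 { }.
  Root S: left subtree has 0 nodes { }, right has 5 {R, P, A, J, Q}.
    Root A: left subtree has 2 nodes {R, P}, right has 2 {J, Q}.
      Root R: left subtree has 0 nodes { }, right has 1 {P}.
      Root Q: left subtree has 1 node {J}, right has 0 { }.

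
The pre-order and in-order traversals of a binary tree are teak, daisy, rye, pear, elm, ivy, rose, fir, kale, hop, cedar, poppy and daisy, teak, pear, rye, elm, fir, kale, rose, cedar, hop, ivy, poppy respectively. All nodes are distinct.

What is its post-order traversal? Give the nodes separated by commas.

The first element of pre-order is the root; it splits in-order into left and right subtrees.
Root teak: left subtree has 1 node {daisy}, right has 10 {pear, rye, elm, fir, kale, rose, cedar, hop, ivy, poppy}.
  Root rye: left subtree has 1 node {pear}, right has 8 {elm, fir, kale, rose, cedar, hop, ivy, poppy}.
    Root elm: left subtree has 0 nodes { }, right has 7 {fir, kale, rose, cedar, hop, ivy, poppy}.
      Root ivy: left subtree has 5 nodes {fir, kale, rose, cedar, hop}, right has 1 {poppy}.
        Root rose: left subtree has 2 nodes {fir, kale}, right has 2 {cedar, hop}.
          Root fir: left subtree has 0 nodes { }, right has 1 {kale}.
          Root hop: left subtree has 1 node {cedar}, right has 0 { }.

daisy, pear, kale, fir, cedar, hop, rose, poppy, ivy, elm, rye, teak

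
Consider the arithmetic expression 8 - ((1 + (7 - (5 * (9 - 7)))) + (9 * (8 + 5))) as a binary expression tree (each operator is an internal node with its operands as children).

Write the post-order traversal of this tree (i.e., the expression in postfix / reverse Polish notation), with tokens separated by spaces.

Post-order on an expression tree gives postfix notation: for each operator, emit left operand, right operand, then the operator.

8 1 7 5 9 7 - * - + 9 8 5 + * + -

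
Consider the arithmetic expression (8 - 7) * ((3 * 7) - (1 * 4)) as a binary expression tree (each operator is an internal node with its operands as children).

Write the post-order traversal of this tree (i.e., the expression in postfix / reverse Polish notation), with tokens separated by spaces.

8 7 - 3 7 * 1 4 * - *

Post-order on an expression tree gives postfix notation: for each operator, emit left operand, right operand, then the operator.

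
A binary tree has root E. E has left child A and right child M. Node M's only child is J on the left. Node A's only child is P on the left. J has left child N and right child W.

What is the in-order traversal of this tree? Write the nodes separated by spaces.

In-order visits the left subtree, then the node, then the right subtree.
At E: go left to A.
  At A: go left to P.
    P is a leaf — visit P.
  Visit A.
  At A: no right child.
Visit E.
At E: go right to M.
  At M: go left to J.
    At J: go left to N.
      N is a leaf — visit N.
    Visit J.
    At J: go right to W.
      W is a leaf — visit W.
  Visit M.
  At M: no right child.

P A E N J W M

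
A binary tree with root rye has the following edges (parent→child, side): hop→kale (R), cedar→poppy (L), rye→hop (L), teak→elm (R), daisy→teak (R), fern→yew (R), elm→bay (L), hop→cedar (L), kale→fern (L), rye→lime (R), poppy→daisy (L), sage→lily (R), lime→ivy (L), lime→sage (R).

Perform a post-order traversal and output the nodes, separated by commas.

Post-order visits the left subtree, then the right subtree, then the node.
At rye: go left to hop.
  At hop: go left to cedar.
    At cedar: go left to poppy.
      At poppy: go left to daisy.
        At daisy: no left child.
        At daisy: go right to teak.
          At teak: no left child.
          At teak: go right to elm.
            At elm: go left to bay.
              bay is a leaf — visit bay.
            At elm: no right child.
            Visit elm.
          Visit teak.
        Visit daisy.
      At poppy: no right child.
      Visit poppy.
    At cedar: no right child.
    Visit cedar.
  At hop: go right to kale.
    At kale: go left to fern.
      At fern: no left child.
      At fern: go right to yew.
        yew is a leaf — visit yew.
      Visit fern.
    At kale: no right child.
    Visit kale.
  Visit hop.
At rye: go right to lime.
  At lime: go left to ivy.
    ivy is a leaf — visit ivy.
  At lime: go right to sage.
    At sage: no left child.
    At sage: go right to lily.
      lily is a leaf — visit lily.
    Visit sage.
  Visit lime.
Visit rye.

bay, elm, teak, daisy, poppy, cedar, yew, fern, kale, hop, ivy, lily, sage, lime, rye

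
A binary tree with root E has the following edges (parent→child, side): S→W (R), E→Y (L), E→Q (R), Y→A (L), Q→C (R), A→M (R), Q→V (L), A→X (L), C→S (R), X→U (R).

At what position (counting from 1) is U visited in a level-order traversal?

Level-order visits nodes level by level from the root, left to right within each level.
Level 0: E
Level 1: Y, Q
Level 2: A, V, C
Level 3: X, M, S
Level 4: U, W
Full level-order sequence: E, Y, Q, A, V, C, X, M, S, U, W.

10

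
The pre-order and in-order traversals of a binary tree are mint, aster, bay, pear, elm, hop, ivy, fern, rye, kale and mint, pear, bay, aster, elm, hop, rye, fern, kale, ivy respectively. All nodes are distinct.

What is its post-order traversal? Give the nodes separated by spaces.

pear bay rye kale fern ivy hop elm aster mint

The first element of pre-order is the root; it splits in-order into left and right subtrees.
Root mint: left subtree has 0 nodes { }, right has 9 {pear, bay, aster, elm, hop, rye, fern, kale, ivy}.
  Root aster: left subtree has 2 nodes {pear, bay}, right has 6 {elm, hop, rye, fern, kale, ivy}.
    Root bay: left subtree has 1 node {pear}, right has 0 { }.
    Root elm: left subtree has 0 nodes { }, right has 5 {hop, rye, fern, kale, ivy}.
      Root hop: left subtree has 0 nodes { }, right has 4 {rye, fern, kale, ivy}.
        Root ivy: left subtree has 3 nodes {rye, fern, kale}, right has 0 { }.
          Root fern: left subtree has 1 node {rye}, right has 1 {kale}.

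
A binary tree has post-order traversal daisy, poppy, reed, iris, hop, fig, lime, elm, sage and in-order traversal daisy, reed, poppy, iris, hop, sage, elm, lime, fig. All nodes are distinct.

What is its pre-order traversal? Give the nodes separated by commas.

sage, hop, iris, reed, daisy, poppy, elm, lime, fig

The last element of post-order is the root; it splits in-order into left and right subtrees.
Root sage: left subtree has 5 nodes {daisy, reed, poppy, iris, hop}, right has 3 {elm, lime, fig}.
  Root hop: left subtree has 4 nodes {daisy, reed, poppy, iris}, right has 0 { }.
    Root iris: left subtree has 3 nodes {daisy, reed, poppy}, right has 0 { }.
      Root reed: left subtree has 1 node {daisy}, right has 1 {poppy}.
  Root elm: left subtree has 0 nodes { }, right has 2 {lime, fig}.
    Root lime: left subtree has 0 nodes { }, right has 1 {fig}.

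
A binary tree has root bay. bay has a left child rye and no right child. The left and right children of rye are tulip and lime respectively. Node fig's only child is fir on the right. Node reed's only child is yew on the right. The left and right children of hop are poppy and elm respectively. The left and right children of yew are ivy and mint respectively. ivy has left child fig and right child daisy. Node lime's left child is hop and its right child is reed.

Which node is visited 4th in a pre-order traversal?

Pre-order visits the node, then its left subtree, then its right subtree.
Visit bay.
At bay: go left to rye.
  Visit rye.
  At rye: go left to tulip.
    tulip is a leaf — visit tulip.
  At rye: go right to lime.
    Visit lime.
    At lime: go left to hop.
      Visit hop.
      At hop: go left to poppy.
        poppy is a leaf — visit poppy.
      At hop: go right to elm.
        elm is a leaf — visit elm.
    At lime: go right to reed.
      Visit reed.
      At reed: no left child.
      At reed: go right to yew.
        Visit yew.
        At yew: go left to ivy.
          Visit ivy.
          At ivy: go left to fig.
            Visit fig.
            At fig: no left child.
            At fig: go right to fir.
              fir is a leaf — visit fir.
          At ivy: go right to daisy.
            daisy is a leaf — visit daisy.
        At yew: go right to mint.
          mint is a leaf — visit mint.
At bay: no right child.
Full pre-order sequence: bay, rye, tulip, lime, hop, poppy, elm, reed, yew, ivy, fig, fir, daisy, mint.

lime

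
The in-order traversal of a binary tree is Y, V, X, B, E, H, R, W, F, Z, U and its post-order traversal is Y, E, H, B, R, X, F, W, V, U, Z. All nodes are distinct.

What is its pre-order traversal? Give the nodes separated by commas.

Z, V, Y, W, X, R, B, H, E, F, U

The last element of post-order is the root; it splits in-order into left and right subtrees.
Root Z: left subtree has 9 nodes {Y, V, X, B, E, H, R, W, F}, right has 1 {U}.
  Root V: left subtree has 1 node {Y}, right has 7 {X, B, E, H, R, W, F}.
    Root W: left subtree has 5 nodes {X, B, E, H, R}, right has 1 {F}.
      Root X: left subtree has 0 nodes { }, right has 4 {B, E, H, R}.
        Root R: left subtree has 3 nodes {B, E, H}, right has 0 { }.
          Root B: left subtree has 0 nodes { }, right has 2 {E, H}.
            Root H: left subtree has 1 node {E}, right has 0 { }.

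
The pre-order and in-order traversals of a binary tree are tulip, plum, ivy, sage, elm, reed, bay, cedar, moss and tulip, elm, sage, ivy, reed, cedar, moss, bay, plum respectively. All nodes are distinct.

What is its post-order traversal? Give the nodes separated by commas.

elm, sage, moss, cedar, bay, reed, ivy, plum, tulip

The first element of pre-order is the root; it splits in-order into left and right subtrees.
Root tulip: left subtree has 0 nodes { }, right has 8 {elm, sage, ivy, reed, cedar, moss, bay, plum}.
  Root plum: left subtree has 7 nodes {elm, sage, ivy, reed, cedar, moss, bay}, right has 0 { }.
    Root ivy: left subtree has 2 nodes {elm, sage}, right has 4 {reed, cedar, moss, bay}.
      Root sage: left subtree has 1 node {elm}, right has 0 { }.
      Root reed: left subtree has 0 nodes { }, right has 3 {cedar, moss, bay}.
        Root bay: left subtree has 2 nodes {cedar, moss}, right has 0 { }.
          Root cedar: left subtree has 0 nodes { }, right has 1 {moss}.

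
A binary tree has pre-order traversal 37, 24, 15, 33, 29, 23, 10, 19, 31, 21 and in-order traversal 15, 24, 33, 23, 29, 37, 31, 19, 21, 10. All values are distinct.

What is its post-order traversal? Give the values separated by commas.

The first element of pre-order is the root; it splits in-order into left and right subtrees.
Root 37: left subtree has 5 nodes {15, 24, 33, 23, 29}, right has 4 {31, 19, 21, 10}.
  Root 24: left subtree has 1 node {15}, right has 3 {33, 23, 29}.
    Root 33: left subtree has 0 nodes { }, right has 2 {23, 29}.
      Root 29: left subtree has 1 node {23}, right has 0 { }.
  Root 10: left subtree has 3 nodes {31, 19, 21}, right has 0 { }.
    Root 19: left subtree has 1 node {31}, right has 1 {21}.

15, 23, 29, 33, 24, 31, 21, 19, 10, 37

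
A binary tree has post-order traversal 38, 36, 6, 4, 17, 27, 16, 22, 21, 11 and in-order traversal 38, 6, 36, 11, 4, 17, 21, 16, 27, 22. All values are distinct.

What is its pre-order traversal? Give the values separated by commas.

11, 6, 38, 36, 21, 17, 4, 22, 16, 27

The last element of post-order is the root; it splits in-order into left and right subtrees.
Root 11: left subtree has 3 nodes {38, 6, 36}, right has 6 {4, 17, 21, 16, 27, 22}.
  Root 6: left subtree has 1 node {38}, right has 1 {36}.
  Root 21: left subtree has 2 nodes {4, 17}, right has 3 {16, 27, 22}.
    Root 17: left subtree has 1 node {4}, right has 0 { }.
    Root 22: left subtree has 2 nodes {16, 27}, right has 0 { }.
      Root 16: left subtree has 0 nodes { }, right has 1 {27}.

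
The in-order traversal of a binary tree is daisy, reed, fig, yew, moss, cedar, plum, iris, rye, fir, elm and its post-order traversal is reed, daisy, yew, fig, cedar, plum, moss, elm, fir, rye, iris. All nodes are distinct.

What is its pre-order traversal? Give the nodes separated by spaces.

The last element of post-order is the root; it splits in-order into left and right subtrees.
Root iris: left subtree has 7 nodes {daisy, reed, fig, yew, moss, cedar, plum}, right has 3 {rye, fir, elm}.
  Root moss: left subtree has 4 nodes {daisy, reed, fig, yew}, right has 2 {cedar, plum}.
    Root fig: left subtree has 2 nodes {daisy, reed}, right has 1 {yew}.
      Root daisy: left subtree has 0 nodes { }, right has 1 {reed}.
    Root plum: left subtree has 1 node {cedar}, right has 0 { }.
  Root rye: left subtree has 0 nodes { }, right has 2 {fir, elm}.
    Root fir: left subtree has 0 nodes { }, right has 1 {elm}.

iris moss fig daisy reed yew plum cedar rye fir elm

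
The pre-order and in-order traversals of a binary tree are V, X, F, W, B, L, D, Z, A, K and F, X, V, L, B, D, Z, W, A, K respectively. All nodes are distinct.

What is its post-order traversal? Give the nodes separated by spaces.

F X L Z D B K A W V

The first element of pre-order is the root; it splits in-order into left and right subtrees.
Root V: left subtree has 2 nodes {F, X}, right has 7 {L, B, D, Z, W, A, K}.
  Root X: left subtree has 1 node {F}, right has 0 { }.
  Root W: left subtree has 4 nodes {L, B, D, Z}, right has 2 {A, K}.
    Root B: left subtree has 1 node {L}, right has 2 {D, Z}.
      Root D: left subtree has 0 nodes { }, right has 1 {Z}.
    Root A: left subtree has 0 nodes { }, right has 1 {K}.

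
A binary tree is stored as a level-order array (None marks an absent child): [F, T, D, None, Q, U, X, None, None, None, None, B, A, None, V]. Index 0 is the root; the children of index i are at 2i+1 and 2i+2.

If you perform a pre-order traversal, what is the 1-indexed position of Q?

Pre-order visits the node, then its left subtree, then its right subtree.
Visit F.
At F: go left to T.
  Visit T.
  At T: no left child.
  At T: go right to Q.
    Q is a leaf — visit Q.
At F: go right to D.
  Visit D.
  At D: go left to U.
    Visit U.
    At U: go left to B.
      B is a leaf — visit B.
    At U: go right to A.
      A is a leaf — visit A.
  At D: go right to X.
    Visit X.
    At X: no left child.
    At X: go right to V.
      V is a leaf — visit V.
Full pre-order sequence: F, T, Q, D, U, B, A, X, V.

3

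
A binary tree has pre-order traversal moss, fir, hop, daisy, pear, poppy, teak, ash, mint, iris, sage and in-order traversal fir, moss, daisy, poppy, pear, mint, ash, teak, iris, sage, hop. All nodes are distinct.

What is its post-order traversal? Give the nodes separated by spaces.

The first element of pre-order is the root; it splits in-order into left and right subtrees.
Root moss: left subtree has 1 node {fir}, right has 9 {daisy, poppy, pear, mint, ash, teak, iris, sage, hop}.
  Root hop: left subtree has 8 nodes {daisy, poppy, pear, mint, ash, teak, iris, sage}, right has 0 { }.
    Root daisy: left subtree has 0 nodes { }, right has 7 {poppy, pear, mint, ash, teak, iris, sage}.
      Root pear: left subtree has 1 node {poppy}, right has 5 {mint, ash, teak, iris, sage}.
        Root teak: left subtree has 2 nodes {mint, ash}, right has 2 {iris, sage}.
          Root ash: left subtree has 1 node {mint}, right has 0 { }.
          Root iris: left subtree has 0 nodes { }, right has 1 {sage}.

fir poppy mint ash sage iris teak pear daisy hop moss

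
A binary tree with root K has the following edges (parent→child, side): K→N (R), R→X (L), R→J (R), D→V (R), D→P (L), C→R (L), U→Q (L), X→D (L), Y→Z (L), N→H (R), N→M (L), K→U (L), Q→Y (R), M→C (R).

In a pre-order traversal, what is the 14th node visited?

Pre-order visits the node, then its left subtree, then its right subtree.
Visit K.
At K: go left to U.
  Visit U.
  At U: go left to Q.
    Visit Q.
    At Q: no left child.
    At Q: go right to Y.
      Visit Y.
      At Y: go left to Z.
        Z is a leaf — visit Z.
      At Y: no right child.
  At U: no right child.
At K: go right to N.
  Visit N.
  At N: go left to M.
    Visit M.
    At M: no left child.
    At M: go right to C.
      Visit C.
      At C: go left to R.
        Visit R.
        At R: go left to X.
          Visit X.
          At X: go left to D.
            Visit D.
            At D: go left to P.
              P is a leaf — visit P.
            At D: go right to V.
              V is a leaf — visit V.
          At X: no right child.
        At R: go right to J.
          J is a leaf — visit J.
      At C: no right child.
  At N: go right to H.
    H is a leaf — visit H.
Full pre-order sequence: K, U, Q, Y, Z, N, M, C, R, X, D, P, V, J, H.

J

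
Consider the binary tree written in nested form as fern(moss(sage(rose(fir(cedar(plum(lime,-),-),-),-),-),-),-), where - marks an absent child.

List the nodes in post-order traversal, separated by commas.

Post-order visits the left subtree, then the right subtree, then the node.
At fern: go left to moss.
  At moss: go left to sage.
    At sage: go left to rose.
      At rose: go left to fir.
        At fir: go left to cedar.
          At cedar: go left to plum.
            At plum: go left to lime.
              lime is a leaf — visit lime.
            At plum: no right child.
            Visit plum.
          At cedar: no right child.
          Visit cedar.
        At fir: no right child.
        Visit fir.
      At rose: no right child.
      Visit rose.
    At sage: no right child.
    Visit sage.
  At moss: no right child.
  Visit moss.
At fern: no right child.
Visit fern.

lime, plum, cedar, fir, rose, sage, moss, fern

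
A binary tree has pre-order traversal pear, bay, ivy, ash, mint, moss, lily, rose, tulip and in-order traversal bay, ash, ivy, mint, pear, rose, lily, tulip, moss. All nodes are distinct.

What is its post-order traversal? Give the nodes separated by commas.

ash, mint, ivy, bay, rose, tulip, lily, moss, pear

The first element of pre-order is the root; it splits in-order into left and right subtrees.
Root pear: left subtree has 4 nodes {bay, ash, ivy, mint}, right has 4 {rose, lily, tulip, moss}.
  Root bay: left subtree has 0 nodes { }, right has 3 {ash, ivy, mint}.
    Root ivy: left subtree has 1 node {ash}, right has 1 {mint}.
  Root moss: left subtree has 3 nodes {rose, lily, tulip}, right has 0 { }.
    Root lily: left subtree has 1 node {rose}, right has 1 {tulip}.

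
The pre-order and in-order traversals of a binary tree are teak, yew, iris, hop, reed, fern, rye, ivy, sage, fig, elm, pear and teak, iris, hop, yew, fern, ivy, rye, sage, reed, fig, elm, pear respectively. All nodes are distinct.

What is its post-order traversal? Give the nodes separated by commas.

hop, iris, ivy, sage, rye, fern, pear, elm, fig, reed, yew, teak

The first element of pre-order is the root; it splits in-order into left and right subtrees.
Root teak: left subtree has 0 nodes { }, right has 11 {iris, hop, yew, fern, ivy, rye, sage, reed, fig, elm, pear}.
  Root yew: left subtree has 2 nodes {iris, hop}, right has 8 {fern, ivy, rye, sage, reed, fig, elm, pear}.
    Root iris: left subtree has 0 nodes { }, right has 1 {hop}.
    Root reed: left subtree has 4 nodes {fern, ivy, rye, sage}, right has 3 {fig, elm, pear}.
      Root fern: left subtree has 0 nodes { }, right has 3 {ivy, rye, sage}.
        Root rye: left subtree has 1 node {ivy}, right has 1 {sage}.
      Root fig: left subtree has 0 nodes { }, right has 2 {elm, pear}.
        Root elm: left subtree has 0 nodes { }, right has 1 {pear}.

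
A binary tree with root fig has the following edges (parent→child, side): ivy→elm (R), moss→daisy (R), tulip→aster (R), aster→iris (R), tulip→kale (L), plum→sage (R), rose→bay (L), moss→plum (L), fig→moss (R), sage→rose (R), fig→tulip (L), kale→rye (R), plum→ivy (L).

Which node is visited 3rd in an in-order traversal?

tulip

In-order visits the left subtree, then the node, then the right subtree.
At fig: go left to tulip.
  At tulip: go left to kale.
    At kale: no left child.
    Visit kale.
    At kale: go right to rye.
      rye is a leaf — visit rye.
  Visit tulip.
  At tulip: go right to aster.
    At aster: no left child.
    Visit aster.
    At aster: go right to iris.
      iris is a leaf — visit iris.
Visit fig.
At fig: go right to moss.
  At moss: go left to plum.
    At plum: go left to ivy.
      At ivy: no left child.
      Visit ivy.
      At ivy: go right to elm.
        elm is a leaf — visit elm.
    Visit plum.
    At plum: go right to sage.
      At sage: no left child.
      Visit sage.
      At sage: go right to rose.
        At rose: go left to bay.
          bay is a leaf — visit bay.
        Visit rose.
        At rose: no right child.
  Visit moss.
  At moss: go right to daisy.
    daisy is a leaf — visit daisy.
Full in-order sequence: kale, rye, tulip, aster, iris, fig, ivy, elm, plum, sage, bay, rose, moss, daisy.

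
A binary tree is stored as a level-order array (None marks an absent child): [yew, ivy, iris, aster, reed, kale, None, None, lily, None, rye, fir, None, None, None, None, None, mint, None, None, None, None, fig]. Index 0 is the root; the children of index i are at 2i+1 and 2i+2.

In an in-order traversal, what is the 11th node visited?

In-order visits the left subtree, then the node, then the right subtree.
At yew: go left to ivy.
  At ivy: go left to aster.
    At aster: no left child.
    Visit aster.
    At aster: go right to lily.
      At lily: go left to mint.
        mint is a leaf — visit mint.
      Visit lily.
      At lily: no right child.
  Visit ivy.
  At ivy: go right to reed.
    At reed: no left child.
    Visit reed.
    At reed: go right to rye.
      At rye: no left child.
      Visit rye.
      At rye: go right to fig.
        fig is a leaf — visit fig.
Visit yew.
At yew: go right to iris.
  At iris: go left to kale.
    At kale: go left to fir.
      fir is a leaf — visit fir.
    Visit kale.
    At kale: no right child.
  Visit iris.
  At iris: no right child.
Full in-order sequence: aster, mint, lily, ivy, reed, rye, fig, yew, fir, kale, iris.

iris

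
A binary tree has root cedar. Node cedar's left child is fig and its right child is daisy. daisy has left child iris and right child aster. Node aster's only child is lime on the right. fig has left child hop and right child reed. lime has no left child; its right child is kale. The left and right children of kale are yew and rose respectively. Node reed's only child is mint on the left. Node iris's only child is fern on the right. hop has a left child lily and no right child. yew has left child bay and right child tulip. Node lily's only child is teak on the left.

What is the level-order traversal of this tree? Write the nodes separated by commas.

Level-order visits nodes level by level from the root, left to right within each level.
Level 0: cedar
Level 1: fig, daisy
Level 2: hop, reed, iris, aster
Level 3: lily, mint, fern, lime
Level 4: teak, kale
Level 5: yew, rose
Level 6: bay, tulip

cedar, fig, daisy, hop, reed, iris, aster, lily, mint, fern, lime, teak, kale, yew, rose, bay, tulip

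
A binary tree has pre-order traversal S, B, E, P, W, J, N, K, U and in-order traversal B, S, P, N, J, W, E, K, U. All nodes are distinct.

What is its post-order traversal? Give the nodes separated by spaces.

The first element of pre-order is the root; it splits in-order into left and right subtrees.
Root S: left subtree has 1 node {B}, right has 7 {P, N, J, W, E, K, U}.
  Root E: left subtree has 4 nodes {P, N, J, W}, right has 2 {K, U}.
    Root P: left subtree has 0 nodes { }, right has 3 {N, J, W}.
      Root W: left subtree has 2 nodes {N, J}, right has 0 { }.
        Root J: left subtree has 1 node {N}, right has 0 { }.
    Root K: left subtree has 0 nodes { }, right has 1 {U}.

B N J W P U K E S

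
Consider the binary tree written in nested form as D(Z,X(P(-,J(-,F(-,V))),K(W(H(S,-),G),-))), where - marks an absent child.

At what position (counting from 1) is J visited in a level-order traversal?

6

Level-order visits nodes level by level from the root, left to right within each level.
Level 0: D
Level 1: Z, X
Level 2: P, K
Level 3: J, W
Level 4: F, H, G
Level 5: V, S
Full level-order sequence: D, Z, X, P, K, J, W, F, H, G, V, S.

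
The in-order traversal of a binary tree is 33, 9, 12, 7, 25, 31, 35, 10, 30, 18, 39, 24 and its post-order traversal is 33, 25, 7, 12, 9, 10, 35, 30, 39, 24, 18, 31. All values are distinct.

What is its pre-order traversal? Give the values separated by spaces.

31 9 33 12 7 25 18 30 35 10 24 39

The last element of post-order is the root; it splits in-order into left and right subtrees.
Root 31: left subtree has 5 nodes {33, 9, 12, 7, 25}, right has 6 {35, 10, 30, 18, 39, 24}.
  Root 9: left subtree has 1 node {33}, right has 3 {12, 7, 25}.
    Root 12: left subtree has 0 nodes { }, right has 2 {7, 25}.
      Root 7: left subtree has 0 nodes { }, right has 1 {25}.
  Root 18: left subtree has 3 nodes {35, 10, 30}, right has 2 {39, 24}.
    Root 30: left subtree has 2 nodes {35, 10}, right has 0 { }.
      Root 35: left subtree has 0 nodes { }, right has 1 {10}.
    Root 24: left subtree has 1 node {39}, right has 0 { }.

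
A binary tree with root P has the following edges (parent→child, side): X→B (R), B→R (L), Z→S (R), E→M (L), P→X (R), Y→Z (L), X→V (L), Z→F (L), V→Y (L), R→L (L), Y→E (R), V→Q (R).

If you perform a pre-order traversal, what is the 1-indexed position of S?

7

Pre-order visits the node, then its left subtree, then its right subtree.
Visit P.
At P: no left child.
At P: go right to X.
  Visit X.
  At X: go left to V.
    Visit V.
    At V: go left to Y.
      Visit Y.
      At Y: go left to Z.
        Visit Z.
        At Z: go left to F.
          F is a leaf — visit F.
        At Z: go right to S.
          S is a leaf — visit S.
      At Y: go right to E.
        Visit E.
        At E: go left to M.
          M is a leaf — visit M.
        At E: no right child.
    At V: go right to Q.
      Q is a leaf — visit Q.
  At X: go right to B.
    Visit B.
    At B: go left to R.
      Visit R.
      At R: go left to L.
        L is a leaf — visit L.
      At R: no right child.
    At B: no right child.
Full pre-order sequence: P, X, V, Y, Z, F, S, E, M, Q, B, R, L.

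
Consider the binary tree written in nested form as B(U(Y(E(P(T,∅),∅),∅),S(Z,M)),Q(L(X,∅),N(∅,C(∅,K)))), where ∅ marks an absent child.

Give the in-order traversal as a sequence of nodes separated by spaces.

In-order visits the left subtree, then the node, then the right subtree.
At B: go left to U.
  At U: go left to Y.
    At Y: go left to E.
      At E: go left to P.
        At P: go left to T.
          T is a leaf — visit T.
        Visit P.
        At P: no right child.
      Visit E.
      At E: no right child.
    Visit Y.
    At Y: no right child.
  Visit U.
  At U: go right to S.
    At S: go left to Z.
      Z is a leaf — visit Z.
    Visit S.
    At S: go right to M.
      M is a leaf — visit M.
Visit B.
At B: go right to Q.
  At Q: go left to L.
    At L: go left to X.
      X is a leaf — visit X.
    Visit L.
    At L: no right child.
  Visit Q.
  At Q: go right to N.
    At N: no left child.
    Visit N.
    At N: go right to C.
      At C: no left child.
      Visit C.
      At C: go right to K.
        K is a leaf — visit K.

T P E Y U Z S M B X L Q N C K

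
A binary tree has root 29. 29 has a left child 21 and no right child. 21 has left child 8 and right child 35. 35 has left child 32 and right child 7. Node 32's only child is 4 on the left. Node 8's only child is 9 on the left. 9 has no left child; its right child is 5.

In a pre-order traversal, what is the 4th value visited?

Pre-order visits the node, then its left subtree, then its right subtree.
Visit 29.
At 29: go left to 21.
  Visit 21.
  At 21: go left to 8.
    Visit 8.
    At 8: go left to 9.
      Visit 9.
      At 9: no left child.
      At 9: go right to 5.
        5 is a leaf — visit 5.
    At 8: no right child.
  At 21: go right to 35.
    Visit 35.
    At 35: go left to 32.
      Visit 32.
      At 32: go left to 4.
        4 is a leaf — visit 4.
      At 32: no right child.
    At 35: go right to 7.
      7 is a leaf — visit 7.
At 29: no right child.
Full pre-order sequence: 29, 21, 8, 9, 5, 35, 32, 4, 7.

9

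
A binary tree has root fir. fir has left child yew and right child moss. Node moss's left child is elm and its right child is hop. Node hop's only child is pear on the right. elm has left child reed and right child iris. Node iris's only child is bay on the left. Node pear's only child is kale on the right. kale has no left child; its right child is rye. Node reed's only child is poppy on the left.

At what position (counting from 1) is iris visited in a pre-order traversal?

Pre-order visits the node, then its left subtree, then its right subtree.
Visit fir.
At fir: go left to yew.
  yew is a leaf — visit yew.
At fir: go right to moss.
  Visit moss.
  At moss: go left to elm.
    Visit elm.
    At elm: go left to reed.
      Visit reed.
      At reed: go left to poppy.
        poppy is a leaf — visit poppy.
      At reed: no right child.
    At elm: go right to iris.
      Visit iris.
      At iris: go left to bay.
        bay is a leaf — visit bay.
      At iris: no right child.
  At moss: go right to hop.
    Visit hop.
    At hop: no left child.
    At hop: go right to pear.
      Visit pear.
      At pear: no left child.
      At pear: go right to kale.
        Visit kale.
        At kale: no left child.
        At kale: go right to rye.
          rye is a leaf — visit rye.
Full pre-order sequence: fir, yew, moss, elm, reed, poppy, iris, bay, hop, pear, kale, rye.

7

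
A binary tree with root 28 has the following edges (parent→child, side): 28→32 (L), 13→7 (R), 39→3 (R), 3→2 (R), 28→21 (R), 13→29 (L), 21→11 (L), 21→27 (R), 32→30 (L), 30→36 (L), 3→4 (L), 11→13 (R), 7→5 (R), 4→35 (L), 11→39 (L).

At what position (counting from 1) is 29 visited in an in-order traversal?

11

In-order visits the left subtree, then the node, then the right subtree.
At 28: go left to 32.
  At 32: go left to 30.
    At 30: go left to 36.
      36 is a leaf — visit 36.
    Visit 30.
    At 30: no right child.
  Visit 32.
  At 32: no right child.
Visit 28.
At 28: go right to 21.
  At 21: go left to 11.
    At 11: go left to 39.
      At 39: no left child.
      Visit 39.
      At 39: go right to 3.
        At 3: go left to 4.
          At 4: go left to 35.
            35 is a leaf — visit 35.
          Visit 4.
          At 4: no right child.
        Visit 3.
        At 3: go right to 2.
          2 is a leaf — visit 2.
    Visit 11.
    At 11: go right to 13.
      At 13: go left to 29.
        29 is a leaf — visit 29.
      Visit 13.
      At 13: go right to 7.
        At 7: no left child.
        Visit 7.
        At 7: go right to 5.
          5 is a leaf — visit 5.
  Visit 21.
  At 21: go right to 27.
    27 is a leaf — visit 27.
Full in-order sequence: 36, 30, 32, 28, 39, 35, 4, 3, 2, 11, 29, 13, 7, 5, 21, 27.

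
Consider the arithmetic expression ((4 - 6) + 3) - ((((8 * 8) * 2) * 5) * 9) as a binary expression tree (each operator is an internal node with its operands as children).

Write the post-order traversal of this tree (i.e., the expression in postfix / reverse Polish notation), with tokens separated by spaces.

4 6 - 3 + 8 8 * 2 * 5 * 9 * -

Post-order on an expression tree gives postfix notation: for each operator, emit left operand, right operand, then the operator.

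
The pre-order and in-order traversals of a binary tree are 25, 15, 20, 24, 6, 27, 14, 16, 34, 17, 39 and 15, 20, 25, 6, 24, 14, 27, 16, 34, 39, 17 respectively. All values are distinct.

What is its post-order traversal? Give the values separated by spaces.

The first element of pre-order is the root; it splits in-order into left and right subtrees.
Root 25: left subtree has 2 nodes {15, 20}, right has 8 {6, 24, 14, 27, 16, 34, 39, 17}.
  Root 15: left subtree has 0 nodes { }, right has 1 {20}.
  Root 24: left subtree has 1 node {6}, right has 6 {14, 27, 16, 34, 39, 17}.
    Root 27: left subtree has 1 node {14}, right has 4 {16, 34, 39, 17}.
      Root 16: left subtree has 0 nodes { }, right has 3 {34, 39, 17}.
        Root 34: left subtree has 0 nodes { }, right has 2 {39, 17}.
          Root 17: left subtree has 1 node {39}, right has 0 { }.

20 15 6 14 39 17 34 16 27 24 25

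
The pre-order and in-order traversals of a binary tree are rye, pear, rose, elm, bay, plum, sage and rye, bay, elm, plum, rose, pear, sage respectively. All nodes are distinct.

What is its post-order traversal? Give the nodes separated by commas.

bay, plum, elm, rose, sage, pear, rye

The first element of pre-order is the root; it splits in-order into left and right subtrees.
Root rye: left subtree has 0 nodes { }, right has 6 {bay, elm, plum, rose, pear, sage}.
  Root pear: left subtree has 4 nodes {bay, elm, plum, rose}, right has 1 {sage}.
    Root rose: left subtree has 3 nodes {bay, elm, plum}, right has 0 { }.
      Root elm: left subtree has 1 node {bay}, right has 1 {plum}.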